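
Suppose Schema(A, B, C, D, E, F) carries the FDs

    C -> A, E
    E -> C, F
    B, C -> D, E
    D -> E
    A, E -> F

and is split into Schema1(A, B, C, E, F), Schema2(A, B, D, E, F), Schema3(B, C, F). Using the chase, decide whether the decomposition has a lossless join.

Yes

Chase test. Columns are A, B, C, D, E, F; row i has aⱼ where attribute j ∈ Schemai, else bᵢⱼ.
Initial tableau (one row per fragment):
  row 1: a1 a2 a3 b14 a5 a6
  row 2: a1 a2 b23 a4 a5 a6
  row 3: b31 a2 a3 b34 b35 a6
Rows 1 and 3 agree on C; apply C→A, E and equate their A, E entries.
Rows 1 and 2 agree on E; apply E→C, F and equate their C, F entries.
Rows 1 and 2 agree on B, C; apply B, C→D, E and equate their D, E entries.
Rows 1 and 3 agree on B, C; apply B, C→D, E and equate their D, E entries.
Row 1 is now all distinguished symbols — the join is lossless.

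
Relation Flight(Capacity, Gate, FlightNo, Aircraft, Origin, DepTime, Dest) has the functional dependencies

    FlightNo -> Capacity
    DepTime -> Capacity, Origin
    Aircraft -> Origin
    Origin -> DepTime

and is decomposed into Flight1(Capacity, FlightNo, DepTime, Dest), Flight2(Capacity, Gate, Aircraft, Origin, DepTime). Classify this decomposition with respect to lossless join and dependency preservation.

Lossless test: (Capacity, DepTime)⁺ = {Capacity, Origin, DepTime}, which is a superkey of neither fragment — lossy.
Dependency preservation: every FD's attributes lie within a single fragment, so each can be enforced locally — preserved.

lossy but dependency-preserving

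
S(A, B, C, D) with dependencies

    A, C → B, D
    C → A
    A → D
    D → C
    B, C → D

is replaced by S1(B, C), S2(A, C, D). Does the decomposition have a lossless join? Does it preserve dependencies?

Lossless test: (C)⁺ = {A, B, C, D}, which contains all of one fragment — lossless.
Dependency preservation: A, C → B, D; B, C → D are not contained in any single fragment, but the restricted closure of each left-hand side across the fragments still reaches the right-hand side; the remaining FDs each lie inside some fragment. All dependencies are preserved.

lossless and dependency-preserving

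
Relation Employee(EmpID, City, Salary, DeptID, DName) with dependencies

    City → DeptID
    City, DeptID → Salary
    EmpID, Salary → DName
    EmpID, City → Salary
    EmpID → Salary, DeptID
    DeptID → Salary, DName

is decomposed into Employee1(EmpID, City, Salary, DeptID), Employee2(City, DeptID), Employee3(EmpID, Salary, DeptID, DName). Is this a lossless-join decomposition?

Chase test. Columns are EmpID, City, Salary, DeptID, DName; row i has aⱼ where attribute j ∈ Employeei, else bᵢⱼ.
Initial tableau (one row per fragment):
  row 1: a1 a2 a3 a4 b15
  row 2: b21 a2 b23 a4 b25
  row 3: a1 b32 a3 a4 a5
Rows 1 and 2 agree on City, DeptID; apply City, DeptID→Salary and equate their Salary entries.
Rows 1 and 3 agree on EmpID, Salary; apply EmpID, Salary→DName and equate their DName entries.
Rows 1 and 2 agree on DeptID; apply DeptID→Salary, DName and equate their Salary, DName entries.
Row 1 is now all distinguished symbols — the join is lossless.

Yes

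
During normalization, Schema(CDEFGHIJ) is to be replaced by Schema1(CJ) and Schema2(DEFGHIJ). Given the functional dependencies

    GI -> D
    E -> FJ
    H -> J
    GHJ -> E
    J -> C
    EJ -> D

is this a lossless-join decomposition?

Common attributes: Schema1 ∩ Schema2 = {J}.
Closure of {J}: J → C applies, adding C. So (J)⁺ = {CJ}.
This closure contains every attribute of Schema1, so Schema1 ∩ Schema2 → Schema1. The join is lossless.

Yes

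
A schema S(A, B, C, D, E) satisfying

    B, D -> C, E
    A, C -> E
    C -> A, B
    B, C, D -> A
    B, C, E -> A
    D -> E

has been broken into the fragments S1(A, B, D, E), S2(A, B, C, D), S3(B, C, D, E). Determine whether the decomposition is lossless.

Chase test. Columns are A, B, C, D, E; row i has aⱼ where attribute j ∈ Si, else bᵢⱼ.
Initial tableau (one row per fragment):
  row 1: a1 a2 b13 a4 a5
  row 2: a1 a2 a3 a4 b25
  row 3: b31 a2 a3 a4 a5
Rows 1 and 2 agree on B, D; apply B, D→C, E and equate their C, E entries.
Rows 1 and 3 agree on C; apply C→A, B and equate their A, B entries.
Row 1 is now all distinguished symbols — the join is lossless.

Yes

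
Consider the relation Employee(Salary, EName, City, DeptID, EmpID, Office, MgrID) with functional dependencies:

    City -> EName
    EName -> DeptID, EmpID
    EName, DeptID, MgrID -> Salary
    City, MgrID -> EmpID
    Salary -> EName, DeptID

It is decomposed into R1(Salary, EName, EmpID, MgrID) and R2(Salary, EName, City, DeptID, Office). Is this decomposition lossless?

Common attributes: R1 ∩ R2 = {Salary, EName}.
Closure of {Salary, EName}: EName → DeptID, EmpID applies, adding DeptID, EmpID. So (Salary, EName)⁺ = {Salary, EName, DeptID, EmpID}.
The closure contains neither all of R1 = {Salary, EName, EmpID, MgrID} nor all of R2 = {Salary, EName, City, DeptID, Office}, so the common attributes are not a superkey of either fragment. The join is lossy.

No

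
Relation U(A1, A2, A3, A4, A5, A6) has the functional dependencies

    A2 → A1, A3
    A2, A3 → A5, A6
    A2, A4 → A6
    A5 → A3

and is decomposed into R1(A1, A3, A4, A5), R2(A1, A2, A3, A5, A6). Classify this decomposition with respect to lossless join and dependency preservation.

Lossless test: (A1, A3, A5)⁺ = {A1, A3, A5}, which is a superkey of neither fragment — lossy.
Dependency preservation: A2, A4 → A6 is not contained in any single fragment, but the restricted closure of its left-hand side across the fragments still reaches the right-hand side; the remaining FDs each lie inside some fragment. All dependencies are preserved.

lossy but dependency-preserving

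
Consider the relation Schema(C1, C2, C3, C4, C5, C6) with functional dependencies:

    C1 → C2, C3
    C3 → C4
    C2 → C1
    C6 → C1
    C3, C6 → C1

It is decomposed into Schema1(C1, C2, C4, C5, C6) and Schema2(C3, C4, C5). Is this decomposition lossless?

No

Common attributes: Schema1 ∩ Schema2 = {C4, C5}.
No dependency enlarges {C4, C5}, so (C4, C5)⁺ = {C4, C5}.
The closure contains neither all of Schema1 = {C1, C2, C4, C5, C6} nor all of Schema2 = {C3, C4, C5}, so the common attributes are not a superkey of either fragment. The join is lossy.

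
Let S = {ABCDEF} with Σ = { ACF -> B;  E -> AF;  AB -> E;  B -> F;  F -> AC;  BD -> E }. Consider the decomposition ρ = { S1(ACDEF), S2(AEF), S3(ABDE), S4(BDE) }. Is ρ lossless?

Chase test. Columns are ABCDEF; row i has aⱼ where attribute j ∈ Si, else bᵢⱼ.
Initial tableau (one row per fragment):
  row 1: a1 b12 a3 a4 a5 a6
  row 2: a1 b22 b23 b24 a5 a6
  row 3: a1 a2 b33 a4 a5 b36
  row 4: b41 a2 b43 a4 a5 b46
Rows 1 and 3 agree on E; apply E→AF and equate their AF entries.
Rows 1 and 4 agree on E; apply E→AF and equate their AF entries.
Rows 1 and 2 agree on F; apply F→AC and equate their AC entries.
Rows 1 and 3 agree on F; apply F→AC and equate their AC entries.
Rows 1 and 4 agree on F; apply F→AC and equate their AC entries.
Rows 1 and 2 agree on ACF; apply ACF→B and equate their B entries.
Rows 1 and 3 agree on ACF; apply ACF→B and equate their B entries.
Row 1 is now all distinguished symbols — the join is lossless.

Yes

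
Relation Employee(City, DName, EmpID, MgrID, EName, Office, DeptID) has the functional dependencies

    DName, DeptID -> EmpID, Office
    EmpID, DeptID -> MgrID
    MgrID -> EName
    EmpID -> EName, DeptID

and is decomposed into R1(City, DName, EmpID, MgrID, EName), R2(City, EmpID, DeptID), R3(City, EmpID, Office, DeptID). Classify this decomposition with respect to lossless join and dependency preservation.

Lossless test (chase): Rows 2 and 3 agree on EmpID, DeptID; apply EmpID, DeptID→MgrID and equate their MgrID entries. Rows 2 and 3 agree on MgrID; apply MgrID→EName and equate their EName entries. Rows 1 and 2 agree on EmpID; apply EmpID→EName, DeptID and equate their EName, DeptID entries. Rows 1 and 2 agree on EmpID, DeptID; apply EmpID, DeptID→MgrID and equate their MgrID entries. No row becomes fully distinguished — the join is lossy.
Dependency preservation: the restricted closure of {DName, DeptID} across the fragments never reaches {EmpID, Office}, so DName, DeptID → EmpID, Office cannot be enforced without a join — not preserved.

lossy and not dependency-preserving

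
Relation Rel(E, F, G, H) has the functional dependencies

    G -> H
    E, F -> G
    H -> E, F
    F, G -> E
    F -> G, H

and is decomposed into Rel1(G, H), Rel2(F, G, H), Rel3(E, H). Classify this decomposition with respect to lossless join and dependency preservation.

lossless and dependency-preserving

Lossless test (chase): Rows 1 and 2 agree on H; apply H→E, F and equate their E, F entries. Rows 1 and 3 agree on H; apply H→E, F and equate their E, F entries. Rows 1 and 3 agree on F; apply F→G, H and equate their G, H entries. Row 1 is now all distinguished symbols — the join is lossless.
Dependency preservation: E, F → G; H → E, F; F, G → E are not contained in any single fragment, but the restricted closure of each left-hand side across the fragments still reaches the right-hand side; the remaining FDs each lie inside some fragment. All dependencies are preserved.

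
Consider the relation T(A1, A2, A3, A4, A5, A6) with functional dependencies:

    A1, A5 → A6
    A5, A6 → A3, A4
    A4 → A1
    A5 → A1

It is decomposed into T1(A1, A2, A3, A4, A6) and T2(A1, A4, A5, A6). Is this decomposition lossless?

No

Common attributes: T1 ∩ T2 = {A1, A4, A6}.
No dependency enlarges {A1, A4, A6}, so (A1, A4, A6)⁺ = {A1, A4, A6}.
The closure contains neither all of T1 = {A1, A2, A3, A4, A6} nor all of T2 = {A1, A4, A5, A6}, so the common attributes are not a superkey of either fragment. The join is lossy.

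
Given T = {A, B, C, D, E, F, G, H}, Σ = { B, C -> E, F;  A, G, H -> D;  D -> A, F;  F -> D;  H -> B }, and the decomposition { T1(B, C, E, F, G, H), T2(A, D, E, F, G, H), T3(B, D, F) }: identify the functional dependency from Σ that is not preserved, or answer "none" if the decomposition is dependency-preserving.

B, C → E, F lies within T1.
A, G, H → D lies within T2.
D → A, F lies within T2.
F → D lies within T2.
H → B lies within T1.
Every dependency is enforceable on the fragments, so the decomposition is dependency-preserving.

none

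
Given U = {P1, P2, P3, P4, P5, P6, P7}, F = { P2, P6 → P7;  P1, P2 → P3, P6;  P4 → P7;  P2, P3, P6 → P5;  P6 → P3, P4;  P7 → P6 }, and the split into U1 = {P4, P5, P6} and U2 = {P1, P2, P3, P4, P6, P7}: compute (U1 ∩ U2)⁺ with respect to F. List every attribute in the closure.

P3, P4, P6, P7

U1 ∩ U2 = {P4, P6}.
P4 → P7 applies, adding P7
P6 → P3, P4 applies, adding P3
Closure: {P3, P4, P6, P7}.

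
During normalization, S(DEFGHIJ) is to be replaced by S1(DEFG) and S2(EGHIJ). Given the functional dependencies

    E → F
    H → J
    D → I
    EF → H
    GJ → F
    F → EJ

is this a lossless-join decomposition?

No

Common attributes: S1 ∩ S2 = {EG}.
Closure of {EG}: E → F applies, adding F; EF → H applies, adding H; F → EJ applies, adding J. So (EG)⁺ = {EFGHJ}.
The closure contains neither all of S1 = {DEFG} nor all of S2 = {EGHIJ}, so the common attributes are not a superkey of either fragment. The join is lossy.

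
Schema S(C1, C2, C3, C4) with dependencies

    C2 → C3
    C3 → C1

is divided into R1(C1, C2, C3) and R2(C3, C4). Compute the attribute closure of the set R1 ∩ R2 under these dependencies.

R1 ∩ R2 = {C3}.
C3 → C1 applies, adding C1
Closure: {C1, C3}.

C1, C3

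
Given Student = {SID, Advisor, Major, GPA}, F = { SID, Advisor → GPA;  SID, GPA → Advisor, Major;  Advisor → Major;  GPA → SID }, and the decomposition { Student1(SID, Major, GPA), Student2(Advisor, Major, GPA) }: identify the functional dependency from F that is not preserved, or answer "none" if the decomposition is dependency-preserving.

Check SID, Advisor → GPA: no single fragment contains all of {SID, Advisor, GPA}, and the restricted closure of {SID, Advisor} across the fragments never reaches {GPA}.
SID, GPA → Advisor, Major is preserved.
Advisor → Major is preserved.
GPA → SID is preserved.

SID, Advisor → GPA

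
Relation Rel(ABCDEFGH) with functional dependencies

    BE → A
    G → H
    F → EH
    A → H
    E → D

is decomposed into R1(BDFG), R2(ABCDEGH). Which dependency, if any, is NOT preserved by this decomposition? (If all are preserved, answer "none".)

F → EH

Check F → EH: no single fragment contains all of {EFH}, and the restricted closure of {F} across the fragments never reaches {EH}.
BE → A is preserved.
G → H is preserved.
A → H is preserved.
E → D is preserved.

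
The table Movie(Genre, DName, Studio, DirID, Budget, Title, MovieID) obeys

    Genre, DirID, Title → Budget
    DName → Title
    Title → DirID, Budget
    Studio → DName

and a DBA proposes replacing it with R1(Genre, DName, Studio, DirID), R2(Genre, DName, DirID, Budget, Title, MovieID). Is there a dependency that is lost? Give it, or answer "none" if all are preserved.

none

Genre, DirID, Title → Budget lies within R2.
DName → Title lies within R2.
Title → DirID, Budget lies within R2.
Studio → DName lies within R1.
Every dependency is enforceable on the fragments, so the decomposition is dependency-preserving.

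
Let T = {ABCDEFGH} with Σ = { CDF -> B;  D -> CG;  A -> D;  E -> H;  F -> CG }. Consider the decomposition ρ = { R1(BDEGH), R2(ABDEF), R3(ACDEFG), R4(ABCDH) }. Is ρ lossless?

Chase test. Columns are ABCDEFGH; row i has aⱼ where attribute j ∈ Ri, else bᵢⱼ.
Initial tableau (one row per fragment):
  row 1: b11 a2 b13 a4 a5 b16 a7 a8
  row 2: a1 a2 b23 a4 a5 a6 b27 b28
  row 3: a1 b32 a3 a4 a5 a6 a7 b38
  row 4: a1 a2 a3 a4 b45 b46 b47 a8
Rows 1 and 2 agree on D; apply D→CG and equate their CG entries.
Rows 1 and 3 agree on D; apply D→CG and equate their CG entries.
Rows 1 and 4 agree on D; apply D→CG and equate their CG entries.
Rows 1 and 2 agree on E; apply E→H and equate their H entries.
Rows 1 and 3 agree on E; apply E→H and equate their H entries.
Rows 2 and 3 agree on CDF; apply CDF→B and equate their B entries.
Row 2 is now all distinguished symbols — the join is lossless.

Yes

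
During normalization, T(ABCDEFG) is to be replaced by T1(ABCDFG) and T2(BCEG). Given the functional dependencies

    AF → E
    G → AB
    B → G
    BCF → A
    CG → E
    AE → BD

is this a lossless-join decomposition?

Common attributes: T1 ∩ T2 = {BCG}.
Closure of {BCG}: G → AB applies, adding A; CG → E applies, adding E; AE → BD applies, adding D. So (BCG)⁺ = {ABCDEG}.
This closure contains every attribute of T2, so T1 ∩ T2 → T2. The join is lossless.

Yes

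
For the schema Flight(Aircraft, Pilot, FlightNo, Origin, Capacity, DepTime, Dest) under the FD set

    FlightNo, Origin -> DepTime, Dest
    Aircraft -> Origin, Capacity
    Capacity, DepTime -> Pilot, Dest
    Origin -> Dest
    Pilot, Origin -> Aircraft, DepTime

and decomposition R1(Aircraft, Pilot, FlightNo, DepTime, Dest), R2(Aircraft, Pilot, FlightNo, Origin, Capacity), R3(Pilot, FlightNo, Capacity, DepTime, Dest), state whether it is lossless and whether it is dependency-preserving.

lossless but not dependency-preserving

Lossless test (chase): Rows 1 and 2 agree on Aircraft; apply Aircraft→Origin, Capacity and equate their Origin, Capacity entries. Rows 1 and 2 agree on Origin; apply Origin→Dest and equate their Dest entries. Rows 1 and 2 agree on Pilot, Origin; apply Pilot, Origin→Aircraft, DepTime and equate their Aircraft, DepTime entries. Row 1 is now all distinguished symbols — the join is lossless.
Dependency preservation: the restricted closure of {FlightNo, Origin} across the fragments never reaches {DepTime, Dest}, so FlightNo, Origin → DepTime, Dest cannot be enforced without a join — not preserved.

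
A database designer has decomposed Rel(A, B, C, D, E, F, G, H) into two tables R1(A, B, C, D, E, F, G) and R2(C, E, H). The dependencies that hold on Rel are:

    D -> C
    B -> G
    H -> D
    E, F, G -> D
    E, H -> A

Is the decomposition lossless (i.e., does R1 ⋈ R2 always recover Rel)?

Common attributes: R1 ∩ R2 = {C, E}.
No dependency enlarges {C, E}, so (C, E)⁺ = {C, E}.
The closure contains neither all of R1 = {A, B, C, D, E, F, G} nor all of R2 = {C, E, H}, so the common attributes are not a superkey of either fragment. The join is lossy.

No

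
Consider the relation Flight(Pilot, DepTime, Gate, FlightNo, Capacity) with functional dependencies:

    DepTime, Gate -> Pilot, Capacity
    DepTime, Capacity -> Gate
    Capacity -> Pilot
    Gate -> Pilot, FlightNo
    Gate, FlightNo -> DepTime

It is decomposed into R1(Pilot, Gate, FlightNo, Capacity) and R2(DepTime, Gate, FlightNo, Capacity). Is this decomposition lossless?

Common attributes: R1 ∩ R2 = {Gate, FlightNo, Capacity}.
Closure of {Gate, FlightNo, Capacity}: Capacity → Pilot applies, adding Pilot; Gate, FlightNo → DepTime applies, adding DepTime. So (Gate, FlightNo, Capacity)⁺ = {Pilot, DepTime, Gate, FlightNo, Capacity}.
This closure contains every attribute of R1, so R1 ∩ R2 → R1. The join is lossless.

Yes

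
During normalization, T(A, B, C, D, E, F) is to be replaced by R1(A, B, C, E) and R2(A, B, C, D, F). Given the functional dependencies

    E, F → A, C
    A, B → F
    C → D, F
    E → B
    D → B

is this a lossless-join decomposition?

Common attributes: R1 ∩ R2 = {A, B, C}.
Closure of {A, B, C}: A, B → F applies, adding F; C → D, F applies, adding D. So (A, B, C)⁺ = {A, B, C, D, F}.
This closure contains every attribute of R2, so R1 ∩ R2 → R2. The join is lossless.

Yes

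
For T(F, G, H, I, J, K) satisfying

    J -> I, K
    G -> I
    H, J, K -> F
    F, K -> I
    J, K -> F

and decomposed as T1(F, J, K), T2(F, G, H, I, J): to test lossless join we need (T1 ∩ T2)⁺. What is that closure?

T1 ∩ T2 = {F, J}.
J → I, K applies, adding I, K
Closure: {F, I, J, K}.

F, I, J, K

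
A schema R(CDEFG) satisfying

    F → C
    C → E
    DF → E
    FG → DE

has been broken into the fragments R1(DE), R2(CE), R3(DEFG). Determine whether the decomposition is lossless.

No

Chase test. Columns are CDEFG; row i has aⱼ where attribute j ∈ Ri, else bᵢⱼ.
Initial tableau (one row per fragment):
  row 1: b11 a2 a3 b14 b15
  row 2: a1 b22 a3 b24 b25
  row 3: b31 a2 a3 a4 a5
No row becomes fully distinguished — the join is lossy.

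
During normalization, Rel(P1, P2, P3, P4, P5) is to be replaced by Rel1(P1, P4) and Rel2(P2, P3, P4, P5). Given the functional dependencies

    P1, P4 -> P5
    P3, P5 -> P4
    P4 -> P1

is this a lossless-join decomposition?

Common attributes: Rel1 ∩ Rel2 = {P4}.
Closure of {P4}: P4 → P1 applies, adding P1; P1, P4 → P5 applies, adding P5. So (P4)⁺ = {P1, P4, P5}.
This closure contains every attribute of Rel1, so Rel1 ∩ Rel2 → Rel1. The join is lossless.

Yes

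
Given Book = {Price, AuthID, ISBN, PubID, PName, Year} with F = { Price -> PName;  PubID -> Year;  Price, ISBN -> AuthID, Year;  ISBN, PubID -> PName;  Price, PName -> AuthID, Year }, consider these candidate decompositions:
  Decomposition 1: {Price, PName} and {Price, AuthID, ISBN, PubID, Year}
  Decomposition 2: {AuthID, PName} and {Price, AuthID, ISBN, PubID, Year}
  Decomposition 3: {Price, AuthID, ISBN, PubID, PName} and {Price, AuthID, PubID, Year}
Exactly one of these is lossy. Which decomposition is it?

Decomposition 1: common = {Price}, closure = {Price, AuthID, PName, Year} → lossless.
Decomposition 2: common = {AuthID}, closure = {AuthID} → lossy.
Decomposition 3: common = {Price, AuthID, PubID}, closure = {Price, AuthID, PubID, PName, Year} → lossless.

Decomposition 2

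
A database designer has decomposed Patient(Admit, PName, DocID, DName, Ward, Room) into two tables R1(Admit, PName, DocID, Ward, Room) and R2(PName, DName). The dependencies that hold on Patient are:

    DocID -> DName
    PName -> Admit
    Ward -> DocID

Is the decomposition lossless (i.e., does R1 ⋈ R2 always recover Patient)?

No

Common attributes: R1 ∩ R2 = {PName}.
Closure of {PName}: PName → Admit applies, adding Admit. So (PName)⁺ = {Admit, PName}.
The closure contains neither all of R1 = {Admit, PName, DocID, Ward, Room} nor all of R2 = {PName, DName}, so the common attributes are not a superkey of either fragment. The join is lossy.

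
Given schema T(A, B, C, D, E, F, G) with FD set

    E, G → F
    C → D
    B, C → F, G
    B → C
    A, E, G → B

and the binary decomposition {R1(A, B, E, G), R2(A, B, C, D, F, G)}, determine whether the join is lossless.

Yes

Common attributes: R1 ∩ R2 = {A, B, G}.
Closure of {A, B, G}: B → C applies, adding C; C → D applies, adding D; B, C → F, G applies, adding F. So (A, B, G)⁺ = {A, B, C, D, F, G}.
This closure contains every attribute of R2, so R1 ∩ R2 → R2. The join is lossless.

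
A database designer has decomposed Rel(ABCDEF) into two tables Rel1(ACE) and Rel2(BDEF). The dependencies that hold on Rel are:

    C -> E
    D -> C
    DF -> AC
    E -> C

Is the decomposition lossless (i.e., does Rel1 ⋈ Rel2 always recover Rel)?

No

Common attributes: Rel1 ∩ Rel2 = {E}.
Closure of {E}: E → C applies, adding C. So (E)⁺ = {CE}.
The closure contains neither all of Rel1 = {ACE} nor all of Rel2 = {BDEF}, so the common attributes are not a superkey of either fragment. The join is lossy.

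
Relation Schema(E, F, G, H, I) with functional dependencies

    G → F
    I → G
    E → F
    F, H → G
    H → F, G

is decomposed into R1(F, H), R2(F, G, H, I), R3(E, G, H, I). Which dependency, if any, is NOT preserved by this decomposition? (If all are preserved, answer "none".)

Check E → F: no single fragment contains all of {E, F}, and the restricted closure of {E} across the fragments never reaches {F}.
G → F is preserved.
I → G is preserved.
F, H → G is preserved.
H → F, G is preserved.

E → F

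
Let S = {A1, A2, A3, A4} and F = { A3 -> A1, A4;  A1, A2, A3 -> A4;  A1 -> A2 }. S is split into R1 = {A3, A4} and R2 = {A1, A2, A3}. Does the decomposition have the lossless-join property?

Yes

Common attributes: R1 ∩ R2 = {A3}.
Closure of {A3}: A3 → A1, A4 applies, adding A1, A4; A1 → A2 applies, adding A2. So (A3)⁺ = {A1, A2, A3, A4}.
This closure contains every attribute of R1, so R1 ∩ R2 → R1. The join is lossless.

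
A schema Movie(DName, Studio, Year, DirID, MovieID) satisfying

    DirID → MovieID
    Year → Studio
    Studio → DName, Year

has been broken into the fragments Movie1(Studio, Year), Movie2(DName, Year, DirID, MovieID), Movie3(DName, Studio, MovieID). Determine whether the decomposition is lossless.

Yes

Chase test. Columns are DName, Studio, Year, DirID, MovieID; row i has aⱼ where attribute j ∈ Moviei, else bᵢⱼ.
Initial tableau (one row per fragment):
  row 1: b11 a2 a3 b14 b15
  row 2: a1 b22 a3 a4 a5
  row 3: a1 a2 b33 b34 a5
Rows 1 and 2 agree on Year; apply Year→Studio and equate their Studio entries.
Rows 1 and 2 agree on Studio; apply Studio→DName, Year and equate their DName, Year entries.
Rows 1 and 3 agree on Studio; apply Studio→DName, Year and equate their DName, Year entries.
Row 2 is now all distinguished symbols — the join is lossless.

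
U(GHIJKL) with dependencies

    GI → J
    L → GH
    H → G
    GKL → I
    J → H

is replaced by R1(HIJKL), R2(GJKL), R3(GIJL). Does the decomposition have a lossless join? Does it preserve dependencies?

lossless but not dependency-preserving

Lossless test (chase): Rows 1 and 2 agree on L; apply L→GH and equate their GH entries. Rows 1 and 3 agree on L; apply L→GH and equate their GH entries. Rows 1 and 2 agree on GKL; apply GKL→I and equate their I entries. Row 1 is now all distinguished symbols — the join is lossless.
Dependency preservation: the restricted closure of {H} across the fragments never reaches {G}, so H → G cannot be enforced without a join — not preserved.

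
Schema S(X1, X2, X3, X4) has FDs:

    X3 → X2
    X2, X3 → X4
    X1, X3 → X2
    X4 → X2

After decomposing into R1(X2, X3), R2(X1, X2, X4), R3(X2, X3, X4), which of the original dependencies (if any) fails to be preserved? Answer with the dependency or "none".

none

X3 → X2 lies within R1.
X2, X3 → X4 lies within R3.
X1, X3 → X2: restricted closure across fragments reaches X2.
X4 → X2 lies within R2.
Every dependency is enforceable on the fragments, so the decomposition is dependency-preserving.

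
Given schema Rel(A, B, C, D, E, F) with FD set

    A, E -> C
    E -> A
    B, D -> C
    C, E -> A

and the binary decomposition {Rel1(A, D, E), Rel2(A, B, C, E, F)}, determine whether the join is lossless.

No

Common attributes: Rel1 ∩ Rel2 = {A, E}.
Closure of {A, E}: A, E → C applies, adding C. So (A, E)⁺ = {A, C, E}.
The closure contains neither all of Rel1 = {A, D, E} nor all of Rel2 = {A, B, C, E, F}, so the common attributes are not a superkey of either fragment. The join is lossy.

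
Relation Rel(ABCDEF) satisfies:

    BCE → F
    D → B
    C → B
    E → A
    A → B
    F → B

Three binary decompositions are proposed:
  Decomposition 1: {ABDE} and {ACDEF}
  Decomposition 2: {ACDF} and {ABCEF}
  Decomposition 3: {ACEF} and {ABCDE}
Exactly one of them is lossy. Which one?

Decomposition 2

Decomposition 1: common = {ADE}, closure = {ABDE} → lossless.
Decomposition 2: common = {ACF}, closure = {ABCF} → lossy.
Decomposition 3: common = {ACE}, closure = {ABCEF} → lossless.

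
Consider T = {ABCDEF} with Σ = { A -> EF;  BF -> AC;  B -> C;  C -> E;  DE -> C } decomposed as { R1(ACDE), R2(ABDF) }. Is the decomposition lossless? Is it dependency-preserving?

Lossless test: (AD)⁺ = {ACDEF}, which contains all of one fragment — lossless.
Dependency preservation: the restricted closure of {BF} across the fragments never reaches {AC}, so BF → AC cannot be enforced without a join — not preserved.

lossless but not dependency-preserving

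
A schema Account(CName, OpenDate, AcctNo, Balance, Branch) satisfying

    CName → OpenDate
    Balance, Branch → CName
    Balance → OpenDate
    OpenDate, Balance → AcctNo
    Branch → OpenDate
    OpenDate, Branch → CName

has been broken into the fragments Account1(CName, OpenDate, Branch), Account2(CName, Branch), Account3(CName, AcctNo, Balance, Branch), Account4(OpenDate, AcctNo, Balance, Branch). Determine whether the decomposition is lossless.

Yes

Chase test. Columns are CName, OpenDate, AcctNo, Balance, Branch; row i has aⱼ where attribute j ∈ Accounti, else bᵢⱼ.
Initial tableau (one row per fragment):
  row 1: a1 a2 b13 b14 a5
  row 2: a1 b22 b23 b24 a5
  row 3: a1 b32 a3 a4 a5
  row 4: b41 a2 a3 a4 a5
Rows 1 and 2 agree on CName; apply CName→OpenDate and equate their OpenDate entries.
Rows 1 and 3 agree on CName; apply CName→OpenDate and equate their OpenDate entries.
Rows 3 and 4 agree on Balance, Branch; apply Balance, Branch→CName and equate their CName entries.
Row 3 is now all distinguished symbols — the join is lossless.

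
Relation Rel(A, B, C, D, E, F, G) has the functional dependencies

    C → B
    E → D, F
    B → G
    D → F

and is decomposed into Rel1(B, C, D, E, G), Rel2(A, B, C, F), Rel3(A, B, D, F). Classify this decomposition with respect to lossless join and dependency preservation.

lossy but dependency-preserving

Lossless test (chase): Rows 1 and 2 agree on B; apply B→G and equate their G entries. Rows 1 and 3 agree on B; apply B→G and equate their G entries. Rows 1 and 3 agree on D; apply D→F and equate their F entries. No row becomes fully distinguished — the join is lossy.
Dependency preservation: E → D, F is not contained in any single fragment, but the restricted closure of its left-hand side across the fragments still reaches the right-hand side; the remaining FDs each lie inside some fragment. All dependencies are preserved.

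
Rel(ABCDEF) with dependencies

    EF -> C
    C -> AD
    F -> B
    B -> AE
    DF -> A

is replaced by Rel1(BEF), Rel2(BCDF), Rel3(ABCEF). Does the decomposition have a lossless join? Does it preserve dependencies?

lossless and dependency-preserving

Lossless test (chase): Rows 1 and 3 agree on EF; apply EF→C and equate their C entries. Rows 1 and 2 agree on C; apply C→AD and equate their AD entries. Rows 1 and 3 agree on C; apply C→AD and equate their AD entries. Rows 1 and 2 agree on B; apply B→AE and equate their AE entries. Row 1 is now all distinguished symbols — the join is lossless.
Dependency preservation: C → AD; DF → A are not contained in any single fragment, but the restricted closure of each left-hand side across the fragments still reaches the right-hand side; the remaining FDs each lie inside some fragment. All dependencies are preserved.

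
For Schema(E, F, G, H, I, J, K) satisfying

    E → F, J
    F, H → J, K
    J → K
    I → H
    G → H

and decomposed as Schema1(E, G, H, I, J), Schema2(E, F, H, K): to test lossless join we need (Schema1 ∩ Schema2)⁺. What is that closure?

Schema1 ∩ Schema2 = {E, H}.
E → F, J applies, adding F, J
F, H → J, K applies, adding K
Closure: {E, F, H, J, K}.

E, F, H, J, K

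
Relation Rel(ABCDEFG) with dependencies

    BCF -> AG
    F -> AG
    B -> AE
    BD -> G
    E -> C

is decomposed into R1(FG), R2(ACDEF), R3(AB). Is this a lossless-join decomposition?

Chase test. Columns are ABCDEFG; row i has aⱼ where attribute j ∈ Ri, else bᵢⱼ.
Initial tableau (one row per fragment):
  row 1: b11 b12 b13 b14 b15 a6 a7
  row 2: a1 b22 a3 a4 a5 a6 b27
  row 3: a1 a2 b33 b34 b35 b36 b37
Rows 1 and 2 agree on F; apply F→AG and equate their AG entries.
No row becomes fully distinguished — the join is lossy.

No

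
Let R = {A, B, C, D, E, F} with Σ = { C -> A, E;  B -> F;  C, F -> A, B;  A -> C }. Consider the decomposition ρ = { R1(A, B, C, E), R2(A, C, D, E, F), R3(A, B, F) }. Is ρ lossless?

Chase test. Columns are A, B, C, D, E, F; row i has aⱼ where attribute j ∈ Ri, else bᵢⱼ.
Initial tableau (one row per fragment):
  row 1: a1 a2 a3 b14 a5 b16
  row 2: a1 b22 a3 a4 a5 a6
  row 3: a1 a2 b33 b34 b35 a6
Rows 1 and 3 agree on B; apply B→F and equate their F entries.
Rows 1 and 2 agree on C, F; apply C, F→A, B and equate their A, B entries.
Rows 1 and 3 agree on A; apply A→C and equate their C entries.
Rows 1 and 3 agree on C; apply C→A, E and equate their A, E entries.
Row 2 is now all distinguished symbols — the join is lossless.

Yes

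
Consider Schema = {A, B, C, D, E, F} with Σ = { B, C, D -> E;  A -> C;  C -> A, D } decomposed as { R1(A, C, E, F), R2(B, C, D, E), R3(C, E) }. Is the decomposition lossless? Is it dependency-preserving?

lossy but dependency-preserving

Lossless test (chase): Rows 1 and 2 agree on C; apply C→A, D and equate their A, D entries. Rows 1 and 3 agree on C; apply C→A, D and equate their A, D entries. No row becomes fully distinguished — the join is lossy.
Dependency preservation: C → A, D is not contained in any single fragment, but the restricted closure of its left-hand side across the fragments still reaches the right-hand side; the remaining FDs each lie inside some fragment. All dependencies are preserved.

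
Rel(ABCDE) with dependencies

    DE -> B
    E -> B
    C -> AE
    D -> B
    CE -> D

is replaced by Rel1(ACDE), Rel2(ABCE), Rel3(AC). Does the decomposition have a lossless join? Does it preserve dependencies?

Lossless test (chase): Rows 1 and 2 agree on E; apply E→B and equate their B entries. Rows 1 and 3 agree on C; apply C→AE and equate their AE entries. Rows 1 and 2 agree on CE; apply CE→D and equate their D entries. Rows 1 and 3 agree on CE; apply CE→D and equate their D entries. Rows 1 and 3 agree on DE; apply DE→B and equate their B entries. Row 1 is now all distinguished symbols — the join is lossless.
Dependency preservation: the restricted closure of {D} across the fragments never reaches {B}, so D → B cannot be enforced without a join — not preserved.

lossless but not dependency-preserving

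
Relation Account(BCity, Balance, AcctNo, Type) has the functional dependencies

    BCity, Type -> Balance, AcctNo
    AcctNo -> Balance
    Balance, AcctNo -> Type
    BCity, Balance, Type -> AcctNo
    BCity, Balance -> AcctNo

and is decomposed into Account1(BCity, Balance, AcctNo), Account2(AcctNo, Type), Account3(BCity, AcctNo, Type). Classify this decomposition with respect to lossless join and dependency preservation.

Lossless test (chase): Rows 1 and 2 agree on AcctNo; apply AcctNo→Balance and equate their Balance entries. Rows 1 and 3 agree on AcctNo; apply AcctNo→Balance and equate their Balance entries. Rows 1 and 2 agree on Balance, AcctNo; apply Balance, AcctNo→Type and equate their Type entries. Row 1 is now all distinguished symbols — the join is lossless.
Dependency preservation: BCity, Type → Balance, AcctNo; Balance, AcctNo → Type; BCity, Balance, Type → AcctNo are not contained in any single fragment, but the restricted closure of each left-hand side across the fragments still reaches the right-hand side; the remaining FDs each lie inside some fragment. All dependencies are preserved.

lossless and dependency-preserving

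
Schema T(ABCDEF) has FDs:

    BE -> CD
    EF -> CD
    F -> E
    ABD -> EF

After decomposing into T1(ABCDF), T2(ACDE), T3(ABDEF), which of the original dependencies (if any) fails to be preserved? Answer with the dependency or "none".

Check BE → CD: no single fragment contains all of {BCDE}, and the restricted closure of {BE} across the fragments never reaches {CD}.
EF → CD is preserved.
F → E is preserved.
ABD → EF is preserved.

BE -> CD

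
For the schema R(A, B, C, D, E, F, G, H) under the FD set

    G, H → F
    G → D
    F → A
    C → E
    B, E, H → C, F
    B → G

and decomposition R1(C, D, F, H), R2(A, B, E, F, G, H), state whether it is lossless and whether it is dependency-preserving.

Lossless test: (F, H)⁺ = {A, F, H}, which is a superkey of neither fragment — lossy.
Dependency preservation: the restricted closure of {G} across the fragments never reaches {D}, so G → D cannot be enforced without a join — not preserved.

lossy and not dependency-preserving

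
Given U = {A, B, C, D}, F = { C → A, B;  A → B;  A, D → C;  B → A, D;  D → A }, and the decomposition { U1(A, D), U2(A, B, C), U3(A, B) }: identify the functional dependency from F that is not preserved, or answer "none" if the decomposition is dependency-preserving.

none

C → A, B lies within U2.
A → B lies within U2.
A, D → C: restricted closure across fragments reaches C.
B → A, D: restricted closure across fragments reaches A, D.
D → A lies within U1.
Every dependency is enforceable on the fragments, so the decomposition is dependency-preserving.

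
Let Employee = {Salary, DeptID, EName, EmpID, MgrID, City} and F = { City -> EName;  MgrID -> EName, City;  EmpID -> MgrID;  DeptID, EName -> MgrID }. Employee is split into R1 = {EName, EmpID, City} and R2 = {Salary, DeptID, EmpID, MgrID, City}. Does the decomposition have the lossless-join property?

Common attributes: R1 ∩ R2 = {EmpID, City}.
Closure of {EmpID, City}: City → EName applies, adding EName; EmpID → MgrID applies, adding MgrID. So (EmpID, City)⁺ = {EName, EmpID, MgrID, City}.
This closure contains every attribute of R1, so R1 ∩ R2 → R1. The join is lossless.

Yes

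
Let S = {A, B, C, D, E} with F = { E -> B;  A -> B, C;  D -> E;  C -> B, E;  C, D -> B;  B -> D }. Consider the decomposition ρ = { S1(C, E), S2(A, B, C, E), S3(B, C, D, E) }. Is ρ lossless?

Chase test. Columns are A, B, C, D, E; row i has aⱼ where attribute j ∈ Si, else bᵢⱼ.
Initial tableau (one row per fragment):
  row 1: b11 b12 a3 b14 a5
  row 2: a1 a2 a3 b24 a5
  row 3: b31 a2 a3 a4 a5
Rows 1 and 2 agree on E; apply E→B and equate their B entries.
Rows 1 and 2 agree on B; apply B→D and equate their D entries.
Rows 1 and 3 agree on B; apply B→D and equate their D entries.
Row 2 is now all distinguished symbols — the join is lossless.

Yes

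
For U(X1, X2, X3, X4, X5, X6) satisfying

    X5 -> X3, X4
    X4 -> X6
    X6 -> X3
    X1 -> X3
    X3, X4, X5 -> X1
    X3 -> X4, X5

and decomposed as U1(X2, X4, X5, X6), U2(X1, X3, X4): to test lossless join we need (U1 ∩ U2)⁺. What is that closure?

X1, X3, X4, X5, X6

U1 ∩ U2 = {X4}.
X4 → X6 applies, adding X6
X6 → X3 applies, adding X3
X3 → X4, X5 applies, adding X5
X3, X4, X5 → X1 applies, adding X1
Closure: {X1, X3, X4, X5, X6}.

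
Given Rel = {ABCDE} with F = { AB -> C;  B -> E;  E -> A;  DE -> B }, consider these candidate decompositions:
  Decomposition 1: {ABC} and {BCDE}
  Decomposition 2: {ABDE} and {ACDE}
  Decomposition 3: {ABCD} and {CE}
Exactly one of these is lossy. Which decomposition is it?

Decomposition 1: common = {BC}, closure = {ABCE} → lossless.
Decomposition 2: common = {ADE}, closure = {ABCDE} → lossless.
Decomposition 3: common = {C}, closure = {C} → lossy.

Decomposition 3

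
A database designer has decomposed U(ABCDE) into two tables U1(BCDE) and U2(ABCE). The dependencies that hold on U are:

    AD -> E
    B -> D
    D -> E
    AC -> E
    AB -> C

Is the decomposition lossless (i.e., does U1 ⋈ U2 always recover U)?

Yes

Common attributes: U1 ∩ U2 = {BCE}.
Closure of {BCE}: B → D applies, adding D. So (BCE)⁺ = {BCDE}.
This closure contains every attribute of U1, so U1 ∩ U2 → U1. The join is lossless.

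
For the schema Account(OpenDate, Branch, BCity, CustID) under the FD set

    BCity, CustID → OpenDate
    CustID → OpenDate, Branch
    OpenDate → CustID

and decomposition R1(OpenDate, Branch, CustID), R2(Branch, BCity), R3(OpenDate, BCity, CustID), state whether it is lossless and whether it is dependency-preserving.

Lossless test (chase): Rows 1 and 3 agree on CustID; apply CustID→OpenDate, Branch and equate their OpenDate, Branch entries. Row 3 is now all distinguished symbols — the join is lossless.
Dependency preservation: every FD's attributes lie within a single fragment, so each can be enforced locally — preserved.

lossless and dependency-preserving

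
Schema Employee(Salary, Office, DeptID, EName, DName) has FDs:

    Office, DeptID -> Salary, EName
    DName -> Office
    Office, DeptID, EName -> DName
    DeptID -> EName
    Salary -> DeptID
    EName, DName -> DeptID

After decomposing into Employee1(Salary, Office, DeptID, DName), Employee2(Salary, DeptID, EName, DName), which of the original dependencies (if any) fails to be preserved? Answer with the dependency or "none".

none

Office, DeptID → Salary, EName: restricted closure across fragments reaches Salary, EName.
DName → Office lies within Employee1.
Office, DeptID, EName → DName: restricted closure across fragments reaches DName.
DeptID → EName lies within Employee2.
Salary → DeptID lies within Employee1.
EName, DName → DeptID lies within Employee2.
Every dependency is enforceable on the fragments, so the decomposition is dependency-preserving.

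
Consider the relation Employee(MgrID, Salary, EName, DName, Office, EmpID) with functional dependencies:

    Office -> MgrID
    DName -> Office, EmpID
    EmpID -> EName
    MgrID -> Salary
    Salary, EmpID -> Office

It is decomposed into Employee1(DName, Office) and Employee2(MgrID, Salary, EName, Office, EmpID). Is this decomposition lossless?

No

Common attributes: Employee1 ∩ Employee2 = {Office}.
Closure of {Office}: Office → MgrID applies, adding MgrID; MgrID → Salary applies, adding Salary. So (Office)⁺ = {MgrID, Salary, Office}.
The closure contains neither all of Employee1 = {DName, Office} nor all of Employee2 = {MgrID, Salary, EName, Office, EmpID}, so the common attributes are not a superkey of either fragment. The join is lossy.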